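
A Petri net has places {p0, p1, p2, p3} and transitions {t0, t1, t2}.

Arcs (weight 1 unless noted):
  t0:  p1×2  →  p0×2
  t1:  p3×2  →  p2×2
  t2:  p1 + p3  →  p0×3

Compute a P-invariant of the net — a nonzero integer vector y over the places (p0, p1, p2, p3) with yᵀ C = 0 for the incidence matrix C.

y = (p0:1, p1:1, p2:2, p3:2)

Incidence matrix C (rows=places, cols=transitions):
       t0   t1   t2
   p0   2    0    3
   p1  -2    0   -1
   p2   0    2    0
   p3   0   -2   -1

Candidate y = [1, 1, 2, 2]; check y·C column-wise:
  col t0: 1·2 + 1·-2 + 2·0 + 2·0 = 0
  col t1: 1·0 + 1·0 + 2·2 + 2·-2 = 0
  col t2: 1·3 + 1·-1 + 2·0 + 2·-1 = 0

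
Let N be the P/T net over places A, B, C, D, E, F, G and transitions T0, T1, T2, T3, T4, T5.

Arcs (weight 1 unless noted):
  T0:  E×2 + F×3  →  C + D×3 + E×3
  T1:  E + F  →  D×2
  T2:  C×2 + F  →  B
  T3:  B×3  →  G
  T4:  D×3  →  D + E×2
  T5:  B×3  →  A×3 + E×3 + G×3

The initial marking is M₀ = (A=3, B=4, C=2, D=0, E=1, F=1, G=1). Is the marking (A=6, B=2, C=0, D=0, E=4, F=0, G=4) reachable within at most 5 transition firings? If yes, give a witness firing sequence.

step 1: fire T2:  (A=3, B=4, C=2, D=0, E=1, F=1, G=1) → (A=3, B=5, C=0, D=0, E=1, F=0, G=1)
step 2: fire T5:  (A=3, B=5, C=0, D=0, E=1, F=0, G=1) → (A=6, B=2, C=0, D=0, E=4, F=0, G=4)

YES — reachable via ⟨T2, T5⟩ (2 firings)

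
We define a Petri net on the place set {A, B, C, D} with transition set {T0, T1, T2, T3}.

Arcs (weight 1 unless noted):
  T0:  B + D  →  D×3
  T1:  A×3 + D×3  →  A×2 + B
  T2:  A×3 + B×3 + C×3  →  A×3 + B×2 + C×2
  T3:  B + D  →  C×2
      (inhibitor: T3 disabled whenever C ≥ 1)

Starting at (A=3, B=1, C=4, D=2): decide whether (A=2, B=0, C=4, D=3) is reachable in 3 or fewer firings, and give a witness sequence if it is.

YES — reachable via ⟨T0, T1, T0⟩ (3 firings)

step 1: fire T0:  (A=3, B=1, C=4, D=2) → (A=3, B=0, C=4, D=4)
step 2: fire T1:  (A=3, B=0, C=4, D=4) → (A=2, B=1, C=4, D=1)
step 3: fire T0:  (A=2, B=1, C=4, D=1) → (A=2, B=0, C=4, D=3)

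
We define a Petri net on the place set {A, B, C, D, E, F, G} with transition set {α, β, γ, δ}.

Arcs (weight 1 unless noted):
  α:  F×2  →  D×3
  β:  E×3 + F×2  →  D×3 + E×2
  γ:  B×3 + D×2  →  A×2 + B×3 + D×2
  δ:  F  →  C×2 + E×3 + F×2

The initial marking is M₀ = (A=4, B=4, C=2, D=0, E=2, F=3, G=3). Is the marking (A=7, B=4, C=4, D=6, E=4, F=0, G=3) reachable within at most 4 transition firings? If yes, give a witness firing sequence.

depth 0: 1 marking
depth 1: 3 markings reached so far
depth 2: 7 markings reached so far
depth 3: 16 markings reached so far
depth 4: 30 markings reached so far
target is not among the 30 markings reachable within 4 steps

NO — not reachable within 4 firings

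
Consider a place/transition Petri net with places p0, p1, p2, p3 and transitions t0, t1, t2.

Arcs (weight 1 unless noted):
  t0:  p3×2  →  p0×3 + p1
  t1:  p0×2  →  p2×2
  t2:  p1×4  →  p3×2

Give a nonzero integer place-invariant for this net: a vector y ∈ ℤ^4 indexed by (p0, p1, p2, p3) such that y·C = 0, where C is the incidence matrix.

y = (p0:1, p1:1, p2:1, p3:2)

Incidence matrix C (rows=places, cols=transitions):
       t0   t1   t2
   p0   3   -2    0
   p1   1    0   -4
   p2   0    2    0
   p3  -2    0    2

Candidate y = [1, 1, 1, 2]; check y·C column-wise:
  col t0: 1·3 + 1·1 + 1·0 + 2·-2 = 0
  col t1: 1·-2 + 1·0 + 1·2 + 2·0 = 0
  col t2: 1·0 + 1·-4 + 1·0 + 2·2 = 0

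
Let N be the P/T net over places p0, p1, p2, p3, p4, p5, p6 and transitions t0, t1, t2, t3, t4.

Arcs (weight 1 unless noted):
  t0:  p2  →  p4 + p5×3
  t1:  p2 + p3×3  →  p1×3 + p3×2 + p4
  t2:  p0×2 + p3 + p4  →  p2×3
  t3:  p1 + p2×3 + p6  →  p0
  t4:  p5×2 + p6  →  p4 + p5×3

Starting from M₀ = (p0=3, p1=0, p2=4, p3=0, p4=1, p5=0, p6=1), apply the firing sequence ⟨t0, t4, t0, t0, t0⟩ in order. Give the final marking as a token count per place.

step 1: fire t0:  (p0=3, p1=0, p2=4, p3=0, p4=1, p5=0, p6=1) → (p0=3, p1=0, p2=3, p3=0, p4=2, p5=3, p6=1)
step 2: fire t4:  (p0=3, p1=0, p2=3, p3=0, p4=2, p5=3, p6=1) → (p0=3, p1=0, p2=3, p3=0, p4=3, p5=4, p6=0)
step 3: fire t0:  (p0=3, p1=0, p2=3, p3=0, p4=3, p5=4, p6=0) → (p0=3, p1=0, p2=2, p3=0, p4=4, p5=7, p6=0)
step 4: fire t0:  (p0=3, p1=0, p2=2, p3=0, p4=4, p5=7, p6=0) → (p0=3, p1=0, p2=1, p3=0, p4=5, p5=10, p6=0)
step 5: fire t0:  (p0=3, p1=0, p2=1, p3=0, p4=5, p5=10, p6=0) → (p0=3, p1=0, p2=0, p3=0, p4=6, p5=13, p6=0)

(p0=3, p1=0, p2=0, p3=0, p4=6, p5=13, p6=0)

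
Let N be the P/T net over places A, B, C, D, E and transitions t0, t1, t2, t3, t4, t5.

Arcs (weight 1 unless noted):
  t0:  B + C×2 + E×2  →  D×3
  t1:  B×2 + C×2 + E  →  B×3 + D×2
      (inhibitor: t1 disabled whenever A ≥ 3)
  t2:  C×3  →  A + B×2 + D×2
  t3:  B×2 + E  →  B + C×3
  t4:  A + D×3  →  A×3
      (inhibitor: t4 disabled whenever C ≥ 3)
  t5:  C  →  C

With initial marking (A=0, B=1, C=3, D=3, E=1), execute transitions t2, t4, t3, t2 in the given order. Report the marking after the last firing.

step 1: fire t2:  (A=0, B=1, C=3, D=3, E=1) → (A=1, B=3, C=0, D=5, E=1)
step 2: fire t4:  (A=1, B=3, C=0, D=5, E=1) → (A=3, B=3, C=0, D=2, E=1)
step 3: fire t3:  (A=3, B=3, C=0, D=2, E=1) → (A=3, B=2, C=3, D=2, E=0)
step 4: fire t2:  (A=3, B=2, C=3, D=2, E=0) → (A=4, B=4, C=0, D=4, E=0)

(A=4, B=4, C=0, D=4, E=0)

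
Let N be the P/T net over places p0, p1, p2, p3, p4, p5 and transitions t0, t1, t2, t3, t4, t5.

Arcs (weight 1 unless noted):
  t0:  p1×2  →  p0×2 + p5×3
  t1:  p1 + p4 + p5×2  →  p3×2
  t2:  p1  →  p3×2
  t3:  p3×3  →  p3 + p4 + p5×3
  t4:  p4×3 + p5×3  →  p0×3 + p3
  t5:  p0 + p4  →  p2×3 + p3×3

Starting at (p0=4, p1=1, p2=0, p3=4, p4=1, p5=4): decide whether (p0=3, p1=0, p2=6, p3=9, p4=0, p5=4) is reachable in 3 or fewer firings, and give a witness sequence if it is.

depth 0: 1 marking
depth 1: 5 markings reached so far
depth 2: 9 markings reached so far
depth 3: 15 markings reached so far
target is not among the 15 markings reachable within 3 steps

NO — not reachable within 3 firings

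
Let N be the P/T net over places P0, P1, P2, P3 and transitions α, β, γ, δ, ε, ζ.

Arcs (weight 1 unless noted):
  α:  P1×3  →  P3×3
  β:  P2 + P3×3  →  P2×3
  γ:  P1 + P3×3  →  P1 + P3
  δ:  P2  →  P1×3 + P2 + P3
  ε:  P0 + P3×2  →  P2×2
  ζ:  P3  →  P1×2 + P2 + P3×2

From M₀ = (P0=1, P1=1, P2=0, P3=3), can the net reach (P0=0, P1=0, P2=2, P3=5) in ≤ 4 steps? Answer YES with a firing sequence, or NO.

NO — not reachable within 4 firings

depth 0: 1 marking
depth 1: 4 markings reached so far
depth 2: 11 markings reached so far
depth 3: 28 markings reached so far
depth 4: 69 markings reached so far
target is not among the 69 markings reachable within 4 steps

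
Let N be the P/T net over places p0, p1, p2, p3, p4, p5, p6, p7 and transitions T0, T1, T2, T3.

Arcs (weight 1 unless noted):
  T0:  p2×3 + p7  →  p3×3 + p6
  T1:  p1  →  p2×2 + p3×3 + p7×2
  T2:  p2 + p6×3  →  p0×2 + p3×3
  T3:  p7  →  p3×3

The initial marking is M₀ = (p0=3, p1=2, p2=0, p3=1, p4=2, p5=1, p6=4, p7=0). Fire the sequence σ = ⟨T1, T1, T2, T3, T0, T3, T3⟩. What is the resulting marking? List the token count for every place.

step 1: fire T1:  (p0=3, p1=2, p2=0, p3=1, p4=2, p5=1, p6=4, p7=0) → (p0=3, p1=1, p2=2, p3=4, p4=2, p5=1, p6=4, p7=2)
step 2: fire T1:  (p0=3, p1=1, p2=2, p3=4, p4=2, p5=1, p6=4, p7=2) → (p0=3, p1=0, p2=4, p3=7, p4=2, p5=1, p6=4, p7=4)
step 3: fire T2:  (p0=3, p1=0, p2=4, p3=7, p4=2, p5=1, p6=4, p7=4) → (p0=5, p1=0, p2=3, p3=10, p4=2, p5=1, p6=1, p7=4)
step 4: fire T3:  (p0=5, p1=0, p2=3, p3=10, p4=2, p5=1, p6=1, p7=4) → (p0=5, p1=0, p2=3, p3=13, p4=2, p5=1, p6=1, p7=3)
step 5: fire T0:  (p0=5, p1=0, p2=3, p3=13, p4=2, p5=1, p6=1, p7=3) → (p0=5, p1=0, p2=0, p3=16, p4=2, p5=1, p6=2, p7=2)
step 6: fire T3:  (p0=5, p1=0, p2=0, p3=16, p4=2, p5=1, p6=2, p7=2) → (p0=5, p1=0, p2=0, p3=19, p4=2, p5=1, p6=2, p7=1)
step 7: fire T3:  (p0=5, p1=0, p2=0, p3=19, p4=2, p5=1, p6=2, p7=1) → (p0=5, p1=0, p2=0, p3=22, p4=2, p5=1, p6=2, p7=0)

(p0=5, p1=0, p2=0, p3=22, p4=2, p5=1, p6=2, p7=0)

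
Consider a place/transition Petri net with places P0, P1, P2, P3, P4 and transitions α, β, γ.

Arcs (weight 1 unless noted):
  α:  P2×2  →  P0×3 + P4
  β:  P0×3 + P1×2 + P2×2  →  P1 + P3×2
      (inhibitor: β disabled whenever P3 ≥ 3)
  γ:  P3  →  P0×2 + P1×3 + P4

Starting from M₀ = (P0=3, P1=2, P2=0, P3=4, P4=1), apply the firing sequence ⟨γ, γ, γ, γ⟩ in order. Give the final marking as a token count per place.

(P0=11, P1=14, P2=0, P3=0, P4=5)

step 1: fire γ:  (P0=3, P1=2, P2=0, P3=4, P4=1) → (P0=5, P1=5, P2=0, P3=3, P4=2)
step 2: fire γ:  (P0=5, P1=5, P2=0, P3=3, P4=2) → (P0=7, P1=8, P2=0, P3=2, P4=3)
step 3: fire γ:  (P0=7, P1=8, P2=0, P3=2, P4=3) → (P0=9, P1=11, P2=0, P3=1, P4=4)
step 4: fire γ:  (P0=9, P1=11, P2=0, P3=1, P4=4) → (P0=11, P1=14, P2=0, P3=0, P4=5)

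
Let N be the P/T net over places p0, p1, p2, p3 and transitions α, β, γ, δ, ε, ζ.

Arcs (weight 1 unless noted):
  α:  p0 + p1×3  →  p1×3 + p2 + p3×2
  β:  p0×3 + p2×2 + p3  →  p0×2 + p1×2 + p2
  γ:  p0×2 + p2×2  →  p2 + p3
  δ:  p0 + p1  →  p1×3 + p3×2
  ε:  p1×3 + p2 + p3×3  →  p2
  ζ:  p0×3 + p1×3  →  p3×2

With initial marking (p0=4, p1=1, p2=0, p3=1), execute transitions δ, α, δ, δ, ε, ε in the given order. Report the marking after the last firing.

step 1: fire δ:  (p0=4, p1=1, p2=0, p3=1) → (p0=3, p1=3, p2=0, p3=3)
step 2: fire α:  (p0=3, p1=3, p2=0, p3=3) → (p0=2, p1=3, p2=1, p3=5)
step 3: fire δ:  (p0=2, p1=3, p2=1, p3=5) → (p0=1, p1=5, p2=1, p3=7)
step 4: fire δ:  (p0=1, p1=5, p2=1, p3=7) → (p0=0, p1=7, p2=1, p3=9)
step 5: fire ε:  (p0=0, p1=7, p2=1, p3=9) → (p0=0, p1=4, p2=1, p3=6)
step 6: fire ε:  (p0=0, p1=4, p2=1, p3=6) → (p0=0, p1=1, p2=1, p3=3)

(p0=0, p1=1, p2=1, p3=3)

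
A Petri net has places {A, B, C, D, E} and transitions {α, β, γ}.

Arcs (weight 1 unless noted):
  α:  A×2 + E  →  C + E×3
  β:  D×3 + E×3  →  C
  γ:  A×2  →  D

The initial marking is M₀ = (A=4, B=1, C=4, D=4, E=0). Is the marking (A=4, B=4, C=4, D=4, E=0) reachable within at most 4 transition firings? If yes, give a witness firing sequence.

depth 0: 1 marking
depth 1: 2 markings reached so far
depth 2: 3 markings reached so far
depth 3: 3 markings reached so far
(frontier empty at depth 3; search complete)
target is not among the 3 markings reachable within 4 steps

NO — not reachable within 4 firings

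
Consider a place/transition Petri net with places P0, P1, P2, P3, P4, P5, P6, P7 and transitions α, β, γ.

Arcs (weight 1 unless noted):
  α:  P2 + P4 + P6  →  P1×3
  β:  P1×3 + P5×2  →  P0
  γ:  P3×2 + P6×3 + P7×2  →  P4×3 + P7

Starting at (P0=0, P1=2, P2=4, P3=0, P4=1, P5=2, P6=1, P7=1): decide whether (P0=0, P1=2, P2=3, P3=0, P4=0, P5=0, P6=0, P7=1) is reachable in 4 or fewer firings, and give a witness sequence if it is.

depth 0: 1 marking
depth 1: 2 markings reached so far
depth 2: 3 markings reached so far
depth 3: 3 markings reached so far
(frontier empty at depth 3; search complete)
target is not among the 3 markings reachable within 4 steps

NO — not reachable within 4 firings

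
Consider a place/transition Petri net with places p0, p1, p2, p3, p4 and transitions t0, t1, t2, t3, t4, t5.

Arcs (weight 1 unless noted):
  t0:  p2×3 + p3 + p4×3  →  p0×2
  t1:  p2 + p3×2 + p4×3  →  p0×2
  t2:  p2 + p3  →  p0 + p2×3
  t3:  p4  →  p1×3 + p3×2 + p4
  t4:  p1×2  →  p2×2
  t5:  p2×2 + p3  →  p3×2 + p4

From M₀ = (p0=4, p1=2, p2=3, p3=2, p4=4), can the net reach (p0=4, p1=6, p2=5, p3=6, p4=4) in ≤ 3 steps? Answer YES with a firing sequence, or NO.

step 1: fire t3:  (p0=4, p1=2, p2=3, p3=2, p4=4) → (p0=4, p1=5, p2=3, p3=4, p4=4)
step 2: fire t3:  (p0=4, p1=5, p2=3, p3=4, p4=4) → (p0=4, p1=8, p2=3, p3=6, p4=4)
step 3: fire t4:  (p0=4, p1=8, p2=3, p3=6, p4=4) → (p0=4, p1=6, p2=5, p3=6, p4=4)

YES — reachable via ⟨t3, t3, t4⟩ (3 firings)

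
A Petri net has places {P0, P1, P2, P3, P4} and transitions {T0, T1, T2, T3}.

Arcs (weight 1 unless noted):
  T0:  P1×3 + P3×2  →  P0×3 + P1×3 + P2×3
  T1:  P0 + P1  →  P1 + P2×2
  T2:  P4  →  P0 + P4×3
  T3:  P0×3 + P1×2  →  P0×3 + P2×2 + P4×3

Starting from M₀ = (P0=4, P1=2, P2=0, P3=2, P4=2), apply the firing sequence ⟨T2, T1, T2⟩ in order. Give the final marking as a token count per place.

step 1: fire T2:  (P0=4, P1=2, P2=0, P3=2, P4=2) → (P0=5, P1=2, P2=0, P3=2, P4=4)
step 2: fire T1:  (P0=5, P1=2, P2=0, P3=2, P4=4) → (P0=4, P1=2, P2=2, P3=2, P4=4)
step 3: fire T2:  (P0=4, P1=2, P2=2, P3=2, P4=4) → (P0=5, P1=2, P2=2, P3=2, P4=6)

(P0=5, P1=2, P2=2, P3=2, P4=6)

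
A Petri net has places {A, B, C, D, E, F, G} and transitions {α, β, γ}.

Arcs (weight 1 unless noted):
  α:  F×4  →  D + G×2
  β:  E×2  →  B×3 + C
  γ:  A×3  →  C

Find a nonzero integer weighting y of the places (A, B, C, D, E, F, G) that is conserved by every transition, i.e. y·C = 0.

Incidence matrix C (rows=places, cols=transitions):
        α    β    γ
    A   0    0   -3
    B   0    3    0
    C   0    1    1
    D   1    0    0
    E   0   -2    0
    F  -4    0    0
    G   2    0    0

Candidate y = [1, -1, 3, 0, 0, 0, 0]; check y·C column-wise:
  col α: 1·0 + -1·0 + 3·0 + 0·1 + 0·-4 + 0·2 = 0
  col β: 1·0 + -1·3 + 3·1 + 0·-2 = 0
  col γ: 1·-3 + -1·0 + 3·1 = 0

y = (A:1, B:-1, C:3, D:0, E:0, F:0, G:0)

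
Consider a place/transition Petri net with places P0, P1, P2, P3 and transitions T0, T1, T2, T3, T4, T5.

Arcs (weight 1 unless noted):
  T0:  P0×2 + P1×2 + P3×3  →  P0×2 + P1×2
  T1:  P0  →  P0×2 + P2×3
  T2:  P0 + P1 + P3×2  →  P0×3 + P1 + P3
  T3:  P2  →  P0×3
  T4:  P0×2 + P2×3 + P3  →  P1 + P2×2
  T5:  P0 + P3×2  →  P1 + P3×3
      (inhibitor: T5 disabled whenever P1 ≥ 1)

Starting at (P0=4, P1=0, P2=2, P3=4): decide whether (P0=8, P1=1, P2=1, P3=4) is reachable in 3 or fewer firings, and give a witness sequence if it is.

step 1: fire T3:  (P0=4, P1=0, P2=2, P3=4) → (P0=7, P1=0, P2=1, P3=4)
step 2: fire T5:  (P0=7, P1=0, P2=1, P3=4) → (P0=6, P1=1, P2=1, P3=5)
step 3: fire T2:  (P0=6, P1=1, P2=1, P3=5) → (P0=8, P1=1, P2=1, P3=4)

YES — reachable via ⟨T3, T5, T2⟩ (3 firings)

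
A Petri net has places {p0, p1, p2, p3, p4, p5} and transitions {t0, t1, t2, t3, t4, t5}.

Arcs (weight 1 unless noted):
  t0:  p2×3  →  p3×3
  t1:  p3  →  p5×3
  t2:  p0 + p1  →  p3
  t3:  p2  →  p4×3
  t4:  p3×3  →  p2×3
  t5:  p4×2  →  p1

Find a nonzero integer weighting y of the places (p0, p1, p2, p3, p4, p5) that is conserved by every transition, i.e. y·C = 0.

Incidence matrix C (rows=places, cols=transitions):
       t0   t1   t2   t3   t4   t5
   p0   0    0   -1    0    0    0
   p1   0    0   -1    0    0    1
   p2  -3    0    0   -1    3    0
   p3   3   -1    1    0   -3    0
   p4   0    0    0    3    0   -2
   p5   0    3    0    0    0    0

Candidate y = [1, 2, 3, 3, 1, 1]; check y·C column-wise:
  col t0: 1·0 + 2·0 + 3·-3 + 3·3 + 1·0 + 1·0 = 0
  col t1: 1·0 + 2·0 + 3·0 + 3·-1 + 1·0 + 1·3 = 0
  col t2: 1·-1 + 2·-1 + 3·0 + 3·1 + 1·0 + 1·0 = 0
  col t3: 1·0 + 2·0 + 3·-1 + 3·0 + 1·3 + 1·0 = 0
  col t4: 1·0 + 2·0 + 3·3 + 3·-3 + 1·0 + 1·0 = 0
  col t5: 1·0 + 2·1 + 3·0 + 3·0 + 1·-2 + 1·0 = 0

y = (p0:1, p1:2, p2:3, p3:3, p4:1, p5:1)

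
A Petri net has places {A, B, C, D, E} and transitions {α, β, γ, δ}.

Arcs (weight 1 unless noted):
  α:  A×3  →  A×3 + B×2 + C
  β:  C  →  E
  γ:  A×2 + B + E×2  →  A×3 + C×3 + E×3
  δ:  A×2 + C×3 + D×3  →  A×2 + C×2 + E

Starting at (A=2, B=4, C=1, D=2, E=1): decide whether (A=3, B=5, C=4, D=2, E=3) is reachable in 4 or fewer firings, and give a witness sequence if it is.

step 1: fire β:  (A=2, B=4, C=1, D=2, E=1) → (A=2, B=4, C=0, D=2, E=2)
step 2: fire γ:  (A=2, B=4, C=0, D=2, E=2) → (A=3, B=3, C=3, D=2, E=3)
step 3: fire α:  (A=3, B=3, C=3, D=2, E=3) → (A=3, B=5, C=4, D=2, E=3)

YES — reachable via ⟨β, γ, α⟩ (3 firings)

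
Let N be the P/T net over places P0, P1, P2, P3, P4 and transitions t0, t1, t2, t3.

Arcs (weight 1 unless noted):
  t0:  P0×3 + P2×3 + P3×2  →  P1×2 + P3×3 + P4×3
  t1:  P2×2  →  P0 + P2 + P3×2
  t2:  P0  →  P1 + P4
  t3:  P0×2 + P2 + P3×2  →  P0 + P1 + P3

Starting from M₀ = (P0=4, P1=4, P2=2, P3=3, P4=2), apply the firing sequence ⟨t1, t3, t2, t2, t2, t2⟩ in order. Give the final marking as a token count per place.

(P0=0, P1=9, P2=0, P3=4, P4=6)

step 1: fire t1:  (P0=4, P1=4, P2=2, P3=3, P4=2) → (P0=5, P1=4, P2=1, P3=5, P4=2)
step 2: fire t3:  (P0=5, P1=4, P2=1, P3=5, P4=2) → (P0=4, P1=5, P2=0, P3=4, P4=2)
step 3: fire t2:  (P0=4, P1=5, P2=0, P3=4, P4=2) → (P0=3, P1=6, P2=0, P3=4, P4=3)
step 4: fire t2:  (P0=3, P1=6, P2=0, P3=4, P4=3) → (P0=2, P1=7, P2=0, P3=4, P4=4)
step 5: fire t2:  (P0=2, P1=7, P2=0, P3=4, P4=4) → (P0=1, P1=8, P2=0, P3=4, P4=5)
step 6: fire t2:  (P0=1, P1=8, P2=0, P3=4, P4=5) → (P0=0, P1=9, P2=0, P3=4, P4=6)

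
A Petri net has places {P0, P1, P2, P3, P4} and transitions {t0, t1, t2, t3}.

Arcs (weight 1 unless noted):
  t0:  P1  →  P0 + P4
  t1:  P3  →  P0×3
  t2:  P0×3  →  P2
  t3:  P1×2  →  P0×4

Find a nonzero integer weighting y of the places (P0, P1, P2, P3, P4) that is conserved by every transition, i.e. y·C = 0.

Incidence matrix C (rows=places, cols=transitions):
       t0   t1   t2   t3
   P0   1    3   -3    4
   P1  -1    0    0   -2
   P2   0    0    1    0
   P3   0   -1    0    0
   P4   1    0    0    0

Candidate y = [1, 2, 3, 3, 1]; check y·C column-wise:
  col t0: 1·1 + 2·-1 + 3·0 + 3·0 + 1·1 = 0
  col t1: 1·3 + 2·0 + 3·0 + 3·-1 + 1·0 = 0
  col t2: 1·-3 + 2·0 + 3·1 + 3·0 + 1·0 = 0
  col t3: 1·4 + 2·-2 + 3·0 + 3·0 + 1·0 = 0

y = (P0:1, P1:2, P2:3, P3:3, P4:1)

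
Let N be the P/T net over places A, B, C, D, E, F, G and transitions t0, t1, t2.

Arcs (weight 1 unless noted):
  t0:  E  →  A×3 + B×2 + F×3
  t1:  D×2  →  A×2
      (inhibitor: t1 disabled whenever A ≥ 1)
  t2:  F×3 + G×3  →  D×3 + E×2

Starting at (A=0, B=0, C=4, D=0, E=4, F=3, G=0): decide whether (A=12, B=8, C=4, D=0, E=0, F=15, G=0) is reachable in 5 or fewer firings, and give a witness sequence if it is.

YES — reachable via ⟨t0, t0, t0, t0⟩ (4 firings)

step 1: fire t0:  (A=0, B=0, C=4, D=0, E=4, F=3, G=0) → (A=3, B=2, C=4, D=0, E=3, F=6, G=0)
step 2: fire t0:  (A=3, B=2, C=4, D=0, E=3, F=6, G=0) → (A=6, B=4, C=4, D=0, E=2, F=9, G=0)
step 3: fire t0:  (A=6, B=4, C=4, D=0, E=2, F=9, G=0) → (A=9, B=6, C=4, D=0, E=1, F=12, G=0)
step 4: fire t0:  (A=9, B=6, C=4, D=0, E=1, F=12, G=0) → (A=12, B=8, C=4, D=0, E=0, F=15, G=0)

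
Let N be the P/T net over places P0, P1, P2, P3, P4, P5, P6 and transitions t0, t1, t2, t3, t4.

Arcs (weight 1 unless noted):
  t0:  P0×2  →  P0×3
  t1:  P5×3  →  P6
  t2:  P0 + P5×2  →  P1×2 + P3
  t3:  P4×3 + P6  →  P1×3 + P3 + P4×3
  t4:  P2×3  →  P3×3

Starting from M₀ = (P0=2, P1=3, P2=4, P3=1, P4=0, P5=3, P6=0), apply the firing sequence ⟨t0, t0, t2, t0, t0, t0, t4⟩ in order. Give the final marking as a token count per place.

step 1: fire t0:  (P0=2, P1=3, P2=4, P3=1, P4=0, P5=3, P6=0) → (P0=3, P1=3, P2=4, P3=1, P4=0, P5=3, P6=0)
step 2: fire t0:  (P0=3, P1=3, P2=4, P3=1, P4=0, P5=3, P6=0) → (P0=4, P1=3, P2=4, P3=1, P4=0, P5=3, P6=0)
step 3: fire t2:  (P0=4, P1=3, P2=4, P3=1, P4=0, P5=3, P6=0) → (P0=3, P1=5, P2=4, P3=2, P4=0, P5=1, P6=0)
step 4: fire t0:  (P0=3, P1=5, P2=4, P3=2, P4=0, P5=1, P6=0) → (P0=4, P1=5, P2=4, P3=2, P4=0, P5=1, P6=0)
step 5: fire t0:  (P0=4, P1=5, P2=4, P3=2, P4=0, P5=1, P6=0) → (P0=5, P1=5, P2=4, P3=2, P4=0, P5=1, P6=0)
step 6: fire t0:  (P0=5, P1=5, P2=4, P3=2, P4=0, P5=1, P6=0) → (P0=6, P1=5, P2=4, P3=2, P4=0, P5=1, P6=0)
step 7: fire t4:  (P0=6, P1=5, P2=4, P3=2, P4=0, P5=1, P6=0) → (P0=6, P1=5, P2=1, P3=5, P4=0, P5=1, P6=0)

(P0=6, P1=5, P2=1, P3=5, P4=0, P5=1, P6=0)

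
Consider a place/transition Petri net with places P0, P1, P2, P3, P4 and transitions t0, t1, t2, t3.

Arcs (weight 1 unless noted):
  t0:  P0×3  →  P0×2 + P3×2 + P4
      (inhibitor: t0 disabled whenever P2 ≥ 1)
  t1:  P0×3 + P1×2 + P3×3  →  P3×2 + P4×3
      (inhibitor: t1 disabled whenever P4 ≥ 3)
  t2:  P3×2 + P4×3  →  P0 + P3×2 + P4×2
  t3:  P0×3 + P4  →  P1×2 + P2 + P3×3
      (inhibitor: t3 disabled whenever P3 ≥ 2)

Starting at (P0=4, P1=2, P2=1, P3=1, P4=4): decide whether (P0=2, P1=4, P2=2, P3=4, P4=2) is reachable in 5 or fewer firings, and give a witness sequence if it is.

YES — reachable via ⟨t3, t2⟩ (2 firings)

step 1: fire t3:  (P0=4, P1=2, P2=1, P3=1, P4=4) → (P0=1, P1=4, P2=2, P3=4, P4=3)
step 2: fire t2:  (P0=1, P1=4, P2=2, P3=4, P4=3) → (P0=2, P1=4, P2=2, P3=4, P4=2)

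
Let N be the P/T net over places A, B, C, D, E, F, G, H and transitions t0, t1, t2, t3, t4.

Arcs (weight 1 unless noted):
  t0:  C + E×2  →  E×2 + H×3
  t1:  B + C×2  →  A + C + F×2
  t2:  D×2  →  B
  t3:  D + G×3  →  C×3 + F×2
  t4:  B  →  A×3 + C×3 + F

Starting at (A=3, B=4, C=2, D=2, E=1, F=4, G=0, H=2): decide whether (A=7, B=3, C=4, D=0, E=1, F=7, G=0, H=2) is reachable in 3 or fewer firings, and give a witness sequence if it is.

step 1: fire t1:  (A=3, B=4, C=2, D=2, E=1, F=4, G=0, H=2) → (A=4, B=3, C=1, D=2, E=1, F=6, G=0, H=2)
step 2: fire t2:  (A=4, B=3, C=1, D=2, E=1, F=6, G=0, H=2) → (A=4, B=4, C=1, D=0, E=1, F=6, G=0, H=2)
step 3: fire t4:  (A=4, B=4, C=1, D=0, E=1, F=6, G=0, H=2) → (A=7, B=3, C=4, D=0, E=1, F=7, G=0, H=2)

YES — reachable via ⟨t1, t2, t4⟩ (3 firings)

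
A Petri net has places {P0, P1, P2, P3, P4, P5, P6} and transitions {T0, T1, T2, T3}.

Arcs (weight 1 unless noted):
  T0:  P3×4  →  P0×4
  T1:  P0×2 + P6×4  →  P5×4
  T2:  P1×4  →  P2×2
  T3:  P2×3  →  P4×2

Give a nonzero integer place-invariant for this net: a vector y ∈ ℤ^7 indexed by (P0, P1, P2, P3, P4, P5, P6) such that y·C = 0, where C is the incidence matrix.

y = (P0:0, P1:1, P2:2, P3:0, P4:3, P5:0, P6:0)

Incidence matrix C (rows=places, cols=transitions):
       T0   T1   T2   T3
   P0   4   -2    0    0
   P1   0    0   -4    0
   P2   0    0    2   -3
   P3  -4    0    0    0
   P4   0    0    0    2
   P5   0    4    0    0
   P6   0   -4    0    0

Candidate y = [0, 1, 2, 0, 3, 0, 0]; check y·C column-wise:
  col T0: 0·4 + 1·0 + 2·0 + 0·-4 + 3·0 = 0
  col T1: 0·-2 + 1·0 + 2·0 + 3·0 + 0·4 + 0·-4 = 0
  col T2: 1·-4 + 2·2 + 3·0 = 0
  col T3: 1·0 + 2·-3 + 3·2 = 0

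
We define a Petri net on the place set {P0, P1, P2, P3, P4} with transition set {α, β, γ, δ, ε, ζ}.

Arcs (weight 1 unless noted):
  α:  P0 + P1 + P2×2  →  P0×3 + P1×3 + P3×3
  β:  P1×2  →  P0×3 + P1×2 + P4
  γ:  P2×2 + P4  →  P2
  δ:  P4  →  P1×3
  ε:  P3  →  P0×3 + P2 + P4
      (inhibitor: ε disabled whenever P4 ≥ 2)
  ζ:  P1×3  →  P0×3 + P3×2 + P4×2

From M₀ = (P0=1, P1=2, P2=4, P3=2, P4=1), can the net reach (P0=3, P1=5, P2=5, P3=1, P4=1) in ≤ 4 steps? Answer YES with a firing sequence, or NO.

depth 0: 1 marking
depth 1: 6 markings reached so far
depth 2: 19 markings reached so far
depth 3: 51 markings reached so far
depth 4: 111 markings reached so far
target is not among the 111 markings reachable within 4 steps

NO — not reachable within 4 firings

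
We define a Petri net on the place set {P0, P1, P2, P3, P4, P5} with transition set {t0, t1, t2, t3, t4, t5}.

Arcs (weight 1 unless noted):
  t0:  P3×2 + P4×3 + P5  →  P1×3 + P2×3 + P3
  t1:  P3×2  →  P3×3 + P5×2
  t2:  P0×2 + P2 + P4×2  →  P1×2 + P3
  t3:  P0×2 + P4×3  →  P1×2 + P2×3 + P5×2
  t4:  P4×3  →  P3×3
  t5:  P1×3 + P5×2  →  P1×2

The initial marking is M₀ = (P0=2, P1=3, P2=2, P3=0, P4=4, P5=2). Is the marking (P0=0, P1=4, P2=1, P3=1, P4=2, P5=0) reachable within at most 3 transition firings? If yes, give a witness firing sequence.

step 1: fire t2:  (P0=2, P1=3, P2=2, P3=0, P4=4, P5=2) → (P0=0, P1=5, P2=1, P3=1, P4=2, P5=2)
step 2: fire t5:  (P0=0, P1=5, P2=1, P3=1, P4=2, P5=2) → (P0=0, P1=4, P2=1, P3=1, P4=2, P5=0)

YES — reachable via ⟨t2, t5⟩ (2 firings)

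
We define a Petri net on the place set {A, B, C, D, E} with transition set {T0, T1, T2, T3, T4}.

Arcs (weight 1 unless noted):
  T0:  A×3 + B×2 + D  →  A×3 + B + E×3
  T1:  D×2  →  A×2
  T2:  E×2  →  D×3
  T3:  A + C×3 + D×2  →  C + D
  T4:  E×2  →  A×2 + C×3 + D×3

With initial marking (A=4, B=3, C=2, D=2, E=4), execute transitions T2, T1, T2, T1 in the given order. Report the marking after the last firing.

step 1: fire T2:  (A=4, B=3, C=2, D=2, E=4) → (A=4, B=3, C=2, D=5, E=2)
step 2: fire T1:  (A=4, B=3, C=2, D=5, E=2) → (A=6, B=3, C=2, D=3, E=2)
step 3: fire T2:  (A=6, B=3, C=2, D=3, E=2) → (A=6, B=3, C=2, D=6, E=0)
step 4: fire T1:  (A=6, B=3, C=2, D=6, E=0) → (A=8, B=3, C=2, D=4, E=0)

(A=8, B=3, C=2, D=4, E=0)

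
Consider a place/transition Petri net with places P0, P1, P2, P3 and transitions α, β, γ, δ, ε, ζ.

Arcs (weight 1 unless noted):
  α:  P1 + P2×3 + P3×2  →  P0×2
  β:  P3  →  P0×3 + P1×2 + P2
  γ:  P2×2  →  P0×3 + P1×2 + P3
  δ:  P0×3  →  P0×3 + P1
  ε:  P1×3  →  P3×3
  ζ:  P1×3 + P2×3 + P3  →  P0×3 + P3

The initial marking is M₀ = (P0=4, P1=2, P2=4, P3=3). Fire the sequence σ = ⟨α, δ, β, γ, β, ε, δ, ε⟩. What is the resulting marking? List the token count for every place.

step 1: fire α:  (P0=4, P1=2, P2=4, P3=3) → (P0=6, P1=1, P2=1, P3=1)
step 2: fire δ:  (P0=6, P1=1, P2=1, P3=1) → (P0=6, P1=2, P2=1, P3=1)
step 3: fire β:  (P0=6, P1=2, P2=1, P3=1) → (P0=9, P1=4, P2=2, P3=0)
step 4: fire γ:  (P0=9, P1=4, P2=2, P3=0) → (P0=12, P1=6, P2=0, P3=1)
step 5: fire β:  (P0=12, P1=6, P2=0, P3=1) → (P0=15, P1=8, P2=1, P3=0)
step 6: fire ε:  (P0=15, P1=8, P2=1, P3=0) → (P0=15, P1=5, P2=1, P3=3)
step 7: fire δ:  (P0=15, P1=5, P2=1, P3=3) → (P0=15, P1=6, P2=1, P3=3)
step 8: fire ε:  (P0=15, P1=6, P2=1, P3=3) → (P0=15, P1=3, P2=1, P3=6)

(P0=15, P1=3, P2=1, P3=6)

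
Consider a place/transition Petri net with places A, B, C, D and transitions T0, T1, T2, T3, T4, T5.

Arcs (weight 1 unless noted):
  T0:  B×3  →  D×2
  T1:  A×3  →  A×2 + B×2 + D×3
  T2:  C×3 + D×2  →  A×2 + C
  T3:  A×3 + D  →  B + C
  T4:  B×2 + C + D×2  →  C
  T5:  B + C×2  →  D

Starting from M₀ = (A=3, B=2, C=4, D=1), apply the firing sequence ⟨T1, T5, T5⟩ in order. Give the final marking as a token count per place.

step 1: fire T1:  (A=3, B=2, C=4, D=1) → (A=2, B=4, C=4, D=4)
step 2: fire T5:  (A=2, B=4, C=4, D=4) → (A=2, B=3, C=2, D=5)
step 3: fire T5:  (A=2, B=3, C=2, D=5) → (A=2, B=2, C=0, D=6)

(A=2, B=2, C=0, D=6)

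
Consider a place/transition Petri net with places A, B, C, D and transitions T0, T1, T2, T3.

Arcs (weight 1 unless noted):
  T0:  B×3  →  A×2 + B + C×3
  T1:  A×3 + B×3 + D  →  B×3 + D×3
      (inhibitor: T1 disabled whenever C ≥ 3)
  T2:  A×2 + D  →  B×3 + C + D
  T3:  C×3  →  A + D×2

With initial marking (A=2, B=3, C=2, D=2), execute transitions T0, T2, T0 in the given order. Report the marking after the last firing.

(A=4, B=2, C=9, D=2)

step 1: fire T0:  (A=2, B=3, C=2, D=2) → (A=4, B=1, C=5, D=2)
step 2: fire T2:  (A=4, B=1, C=5, D=2) → (A=2, B=4, C=6, D=2)
step 3: fire T0:  (A=2, B=4, C=6, D=2) → (A=4, B=2, C=9, D=2)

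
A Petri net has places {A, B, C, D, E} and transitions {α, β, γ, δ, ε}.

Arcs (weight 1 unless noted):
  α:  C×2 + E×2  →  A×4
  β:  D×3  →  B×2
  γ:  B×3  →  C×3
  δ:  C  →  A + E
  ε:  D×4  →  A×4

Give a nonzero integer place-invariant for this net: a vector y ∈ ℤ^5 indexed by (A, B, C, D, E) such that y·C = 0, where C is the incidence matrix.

y = (A:2, B:3, C:3, D:2, E:1)

Incidence matrix C (rows=places, cols=transitions):
        α    β    γ    δ    ε
    A   4    0    0    1    4
    B   0    2   -3    0    0
    C  -2    0    3   -1    0
    D   0   -3    0    0   -4
    E  -2    0    0    1    0

Candidate y = [2, 3, 3, 2, 1]; check y·C column-wise:
  col α: 2·4 + 3·0 + 3·-2 + 2·0 + 1·-2 = 0
  col β: 2·0 + 3·2 + 3·0 + 2·-3 + 1·0 = 0
  col γ: 2·0 + 3·-3 + 3·3 + 2·0 + 1·0 = 0
  col δ: 2·1 + 3·0 + 3·-1 + 2·0 + 1·1 = 0
  col ε: 2·4 + 3·0 + 3·0 + 2·-4 + 1·0 = 0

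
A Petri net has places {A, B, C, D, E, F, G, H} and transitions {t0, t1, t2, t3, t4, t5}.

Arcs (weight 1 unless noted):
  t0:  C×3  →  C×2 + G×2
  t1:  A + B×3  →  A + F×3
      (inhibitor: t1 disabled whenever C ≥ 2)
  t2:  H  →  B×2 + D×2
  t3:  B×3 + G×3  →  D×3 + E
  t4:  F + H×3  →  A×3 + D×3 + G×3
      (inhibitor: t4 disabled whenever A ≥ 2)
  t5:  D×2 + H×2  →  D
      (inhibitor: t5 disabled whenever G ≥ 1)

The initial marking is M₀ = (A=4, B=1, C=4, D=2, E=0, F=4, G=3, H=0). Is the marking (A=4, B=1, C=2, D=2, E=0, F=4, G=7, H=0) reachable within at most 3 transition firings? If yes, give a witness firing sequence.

step 1: fire t0:  (A=4, B=1, C=4, D=2, E=0, F=4, G=3, H=0) → (A=4, B=1, C=3, D=2, E=0, F=4, G=5, H=0)
step 2: fire t0:  (A=4, B=1, C=3, D=2, E=0, F=4, G=5, H=0) → (A=4, B=1, C=2, D=2, E=0, F=4, G=7, H=0)

YES — reachable via ⟨t0, t0⟩ (2 firings)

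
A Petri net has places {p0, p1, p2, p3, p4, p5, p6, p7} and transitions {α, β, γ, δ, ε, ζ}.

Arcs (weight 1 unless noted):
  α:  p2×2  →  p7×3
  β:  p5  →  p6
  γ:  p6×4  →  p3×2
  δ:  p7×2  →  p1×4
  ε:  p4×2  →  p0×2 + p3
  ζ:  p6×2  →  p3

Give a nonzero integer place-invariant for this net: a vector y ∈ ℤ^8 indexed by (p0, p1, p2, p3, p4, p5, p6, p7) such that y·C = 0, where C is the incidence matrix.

Incidence matrix C (rows=places, cols=transitions):
        α    β    γ    δ    ε    ζ
   p0   0    0    0    0    2    0
   p1   0    0    0    4    0    0
   p2  -2    0    0    0    0    0
   p3   0    0    2    0    1    1
   p4   0    0    0    0   -2    0
   p5   0   -1    0    0    0    0
   p6   0    1   -4    0    0   -2
   p7   3    0    0   -2    0    0

Candidate y = [1, 0, 0, 0, 1, 0, 0, 0]; check y·C column-wise:
  col α: 1·0 + 0·-2 + 1·0 + 0·3 = 0
  col β: 1·0 + 1·0 + 0·-1 + 0·1 = 0
  col γ: 1·0 + 0·2 + 1·0 + 0·-4 = 0
  col δ: 1·0 + 0·4 + 1·0 + 0·-2 = 0
  col ε: 1·2 + 0·1 + 1·-2 = 0
  col ζ: 1·0 + 0·1 + 1·0 + 0·-2 = 0

y = (p0:1, p1:0, p2:0, p3:0, p4:1, p5:0, p6:0, p7:0)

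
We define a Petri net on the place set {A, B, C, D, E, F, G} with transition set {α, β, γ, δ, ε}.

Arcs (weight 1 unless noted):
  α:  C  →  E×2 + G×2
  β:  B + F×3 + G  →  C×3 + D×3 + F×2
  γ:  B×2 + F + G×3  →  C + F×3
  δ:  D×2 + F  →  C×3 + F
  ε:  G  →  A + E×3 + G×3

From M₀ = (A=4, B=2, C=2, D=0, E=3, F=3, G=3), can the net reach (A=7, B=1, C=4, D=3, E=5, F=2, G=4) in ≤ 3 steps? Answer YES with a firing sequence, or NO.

NO — not reachable within 3 firings

depth 0: 1 marking
depth 1: 5 markings reached so far
depth 2: 13 markings reached so far
depth 3: 24 markings reached so far
target is not among the 24 markings reachable within 3 steps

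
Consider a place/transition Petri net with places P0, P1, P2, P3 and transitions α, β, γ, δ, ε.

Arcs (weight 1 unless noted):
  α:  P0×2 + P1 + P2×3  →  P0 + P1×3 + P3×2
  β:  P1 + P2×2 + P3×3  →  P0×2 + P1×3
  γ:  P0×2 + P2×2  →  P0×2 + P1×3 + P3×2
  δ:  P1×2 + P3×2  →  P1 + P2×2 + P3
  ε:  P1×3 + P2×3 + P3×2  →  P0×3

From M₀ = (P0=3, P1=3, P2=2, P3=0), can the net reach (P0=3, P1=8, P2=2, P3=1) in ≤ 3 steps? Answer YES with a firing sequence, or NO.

NO — not reachable within 3 firings

depth 0: 1 marking
depth 1: 2 markings reached so far
depth 2: 3 markings reached so far
depth 3: 4 markings reached so far
target is not among the 4 markings reachable within 3 steps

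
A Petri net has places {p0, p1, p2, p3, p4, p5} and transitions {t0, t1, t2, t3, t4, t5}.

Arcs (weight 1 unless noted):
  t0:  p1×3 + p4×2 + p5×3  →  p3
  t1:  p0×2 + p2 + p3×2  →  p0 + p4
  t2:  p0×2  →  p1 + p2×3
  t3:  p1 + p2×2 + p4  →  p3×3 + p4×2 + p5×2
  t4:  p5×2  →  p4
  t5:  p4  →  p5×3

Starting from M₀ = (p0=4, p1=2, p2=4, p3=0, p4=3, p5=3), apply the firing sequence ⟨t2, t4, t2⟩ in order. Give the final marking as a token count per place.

(p0=0, p1=4, p2=10, p3=0, p4=4, p5=1)

step 1: fire t2:  (p0=4, p1=2, p2=4, p3=0, p4=3, p5=3) → (p0=2, p1=3, p2=7, p3=0, p4=3, p5=3)
step 2: fire t4:  (p0=2, p1=3, p2=7, p3=0, p4=3, p5=3) → (p0=2, p1=3, p2=7, p3=0, p4=4, p5=1)
step 3: fire t2:  (p0=2, p1=3, p2=7, p3=0, p4=4, p5=1) → (p0=0, p1=4, p2=10, p3=0, p4=4, p5=1)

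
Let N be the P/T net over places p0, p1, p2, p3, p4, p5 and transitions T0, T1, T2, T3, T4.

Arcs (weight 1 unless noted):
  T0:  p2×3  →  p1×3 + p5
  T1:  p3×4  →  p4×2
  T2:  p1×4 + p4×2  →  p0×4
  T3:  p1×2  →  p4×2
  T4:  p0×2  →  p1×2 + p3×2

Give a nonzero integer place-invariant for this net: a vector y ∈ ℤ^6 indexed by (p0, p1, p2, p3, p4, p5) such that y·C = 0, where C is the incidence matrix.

Incidence matrix C (rows=places, cols=transitions):
       T0   T1   T2   T3   T4
   p0   0    0    4    0   -2
   p1   3    0   -4   -2    2
   p2  -3    0    0    0    0
   p3   0   -4    0    0    2
   p4   0    2   -2    2    0
   p5   1    0    0    0    0

Candidate y = [3, 2, 2, 1, 2, 0]; check y·C column-wise:
  col T0: 3·0 + 2·3 + 2·-3 + 1·0 + 2·0 + 0·1 = 0
  col T1: 3·0 + 2·0 + 2·0 + 1·-4 + 2·2 = 0
  col T2: 3·4 + 2·-4 + 2·0 + 1·0 + 2·-2 = 0
  col T3: 3·0 + 2·-2 + 2·0 + 1·0 + 2·2 = 0
  col T4: 3·-2 + 2·2 + 2·0 + 1·2 + 2·0 = 0

y = (p0:3, p1:2, p2:2, p3:1, p4:2, p5:0)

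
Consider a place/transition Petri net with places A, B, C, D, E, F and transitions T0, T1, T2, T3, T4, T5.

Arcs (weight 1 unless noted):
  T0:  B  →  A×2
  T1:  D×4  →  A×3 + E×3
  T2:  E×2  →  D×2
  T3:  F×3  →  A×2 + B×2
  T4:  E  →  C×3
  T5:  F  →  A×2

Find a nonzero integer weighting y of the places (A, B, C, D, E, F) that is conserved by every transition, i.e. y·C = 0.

Incidence matrix C (rows=places, cols=transitions):
       T0   T1   T2   T3   T4   T5
    A   2    3    0    2    0    2
    B  -1    0    0    2    0    0
    C   0    0    0    0    3    0
    D   0   -4    2    0    0    0
    E   0    3   -2    0   -1    0
    F   0    0    0   -3    0   -1

Candidate y = [1, 2, 1, 3, 3, 2]; check y·C column-wise:
  col T0: 1·2 + 2·-1 + 1·0 + 3·0 + 3·0 + 2·0 = 0
  col T1: 1·3 + 2·0 + 1·0 + 3·-4 + 3·3 + 2·0 = 0
  col T2: 1·0 + 2·0 + 1·0 + 3·2 + 3·-2 + 2·0 = 0
  col T3: 1·2 + 2·2 + 1·0 + 3·0 + 3·0 + 2·-3 = 0
  col T4: 1·0 + 2·0 + 1·3 + 3·0 + 3·-1 + 2·0 = 0
  col T5: 1·2 + 2·0 + 1·0 + 3·0 + 3·0 + 2·-1 = 0

y = (A:1, B:2, C:1, D:3, E:3, F:2)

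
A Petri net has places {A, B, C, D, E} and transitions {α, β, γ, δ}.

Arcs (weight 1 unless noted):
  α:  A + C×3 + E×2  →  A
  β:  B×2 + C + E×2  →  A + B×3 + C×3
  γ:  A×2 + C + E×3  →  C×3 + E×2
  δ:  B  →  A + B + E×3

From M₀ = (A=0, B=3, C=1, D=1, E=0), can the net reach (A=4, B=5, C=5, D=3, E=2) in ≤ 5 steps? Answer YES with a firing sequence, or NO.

NO — not reachable within 5 firings

depth 0: 1 marking
depth 1: 2 markings reached so far
depth 2: 4 markings reached so far
depth 3: 7 markings reached so far
depth 4: 13 markings reached so far
depth 5: 24 markings reached so far
target is not among the 24 markings reachable within 5 steps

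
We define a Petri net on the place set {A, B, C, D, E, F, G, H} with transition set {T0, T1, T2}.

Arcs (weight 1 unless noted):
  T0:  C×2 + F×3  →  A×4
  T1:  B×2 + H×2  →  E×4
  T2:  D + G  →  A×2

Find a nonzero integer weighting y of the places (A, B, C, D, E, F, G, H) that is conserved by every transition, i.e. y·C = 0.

Incidence matrix C (rows=places, cols=transitions):
       T0   T1   T2
    A   4    0    2
    B   0   -2    0
    C  -2    0    0
    D   0    0   -1
    E   0    4    0
    F  -3    0    0
    G   0    0   -1
    H   0   -2    0

Candidate y = [1, 0, 2, 2, 0, 0, 0, 0]; check y·C column-wise:
  col T0: 1·4 + 2·-2 + 2·0 + 0·-3 = 0
  col T1: 1·0 + 0·-2 + 2·0 + 2·0 + 0·4 + 0·-2 = 0
  col T2: 1·2 + 2·0 + 2·-1 + 0·-1 = 0

y = (A:1, B:0, C:2, D:2, E:0, F:0, G:0, H:0)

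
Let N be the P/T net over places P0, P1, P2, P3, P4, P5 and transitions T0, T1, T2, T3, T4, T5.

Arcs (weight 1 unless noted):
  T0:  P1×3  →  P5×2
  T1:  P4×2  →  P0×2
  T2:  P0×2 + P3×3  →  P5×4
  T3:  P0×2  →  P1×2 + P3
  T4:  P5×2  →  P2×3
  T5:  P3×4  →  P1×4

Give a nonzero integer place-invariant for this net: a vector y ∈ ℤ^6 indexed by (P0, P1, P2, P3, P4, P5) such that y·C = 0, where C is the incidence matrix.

Incidence matrix C (rows=places, cols=transitions):
       T0   T1   T2   T3   T4   T5
   P0   0    2   -2   -2    0    0
   P1  -3    0    0    2    0    4
   P2   0    0    0    0    3    0
   P3   0    0   -3    1    0   -4
   P4   0   -2    0    0    0    0
   P5   2    0    4    0   -2    0

Candidate y = [3, 2, 2, 2, 3, 3]; check y·C column-wise:
  col T0: 3·0 + 2·-3 + 2·0 + 2·0 + 3·0 + 3·2 = 0
  col T1: 3·2 + 2·0 + 2·0 + 2·0 + 3·-2 + 3·0 = 0
  col T2: 3·-2 + 2·0 + 2·0 + 2·-3 + 3·0 + 3·4 = 0
  col T3: 3·-2 + 2·2 + 2·0 + 2·1 + 3·0 + 3·0 = 0
  col T4: 3·0 + 2·0 + 2·3 + 2·0 + 3·0 + 3·-2 = 0
  col T5: 3·0 + 2·4 + 2·0 + 2·-4 + 3·0 + 3·0 = 0

y = (P0:3, P1:2, P2:2, P3:2, P4:3, P5:3)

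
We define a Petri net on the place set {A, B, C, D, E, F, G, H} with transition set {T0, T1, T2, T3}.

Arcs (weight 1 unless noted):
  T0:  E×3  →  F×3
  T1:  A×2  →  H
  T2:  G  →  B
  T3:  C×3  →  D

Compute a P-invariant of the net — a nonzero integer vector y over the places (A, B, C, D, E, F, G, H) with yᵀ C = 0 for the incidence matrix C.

Incidence matrix C (rows=places, cols=transitions):
       T0   T1   T2   T3
    A   0   -2    0    0
    B   0    0    1    0
    C   0    0    0   -3
    D   0    0    0    1
    E  -3    0    0    0
    F   3    0    0    0
    G   0    0   -1    0
    H   0    1    0    0

Candidate y = [0, 0, 1, 3, 0, 0, 0, 0]; check y·C column-wise:
  col T0: 1·0 + 3·0 + 0·-3 + 0·3 = 0
  col T1: 0·-2 + 1·0 + 3·0 + 0·1 = 0
  col T2: 0·1 + 1·0 + 3·0 + 0·-1 = 0
  col T3: 1·-3 + 3·1 = 0

y = (A:0, B:0, C:1, D:3, E:0, F:0, G:0, H:0)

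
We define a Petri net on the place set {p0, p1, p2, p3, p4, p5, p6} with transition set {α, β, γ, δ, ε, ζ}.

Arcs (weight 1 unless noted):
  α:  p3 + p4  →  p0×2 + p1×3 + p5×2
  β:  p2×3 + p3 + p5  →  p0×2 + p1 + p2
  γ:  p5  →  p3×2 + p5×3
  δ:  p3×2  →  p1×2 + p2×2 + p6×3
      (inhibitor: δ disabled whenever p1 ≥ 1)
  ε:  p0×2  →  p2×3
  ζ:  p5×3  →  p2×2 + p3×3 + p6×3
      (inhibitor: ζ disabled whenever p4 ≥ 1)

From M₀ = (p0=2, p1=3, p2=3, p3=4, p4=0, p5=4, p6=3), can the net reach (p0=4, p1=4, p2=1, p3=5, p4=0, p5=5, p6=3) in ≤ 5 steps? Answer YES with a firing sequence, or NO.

YES — reachable via ⟨β, γ⟩ (2 firings)

step 1: fire β:  (p0=2, p1=3, p2=3, p3=4, p4=0, p5=4, p6=3) → (p0=4, p1=4, p2=1, p3=3, p4=0, p5=3, p6=3)
step 2: fire γ:  (p0=4, p1=4, p2=1, p3=3, p4=0, p5=3, p6=3) → (p0=4, p1=4, p2=1, p3=5, p4=0, p5=5, p6=3)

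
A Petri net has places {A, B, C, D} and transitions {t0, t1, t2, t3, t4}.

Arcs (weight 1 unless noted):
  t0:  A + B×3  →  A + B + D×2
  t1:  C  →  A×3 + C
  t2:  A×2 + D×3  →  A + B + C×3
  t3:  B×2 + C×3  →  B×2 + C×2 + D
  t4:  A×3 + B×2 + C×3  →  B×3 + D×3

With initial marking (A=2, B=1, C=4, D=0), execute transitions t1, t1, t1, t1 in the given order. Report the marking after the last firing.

step 1: fire t1:  (A=2, B=1, C=4, D=0) → (A=5, B=1, C=4, D=0)
step 2: fire t1:  (A=5, B=1, C=4, D=0) → (A=8, B=1, C=4, D=0)
step 3: fire t1:  (A=8, B=1, C=4, D=0) → (A=11, B=1, C=4, D=0)
step 4: fire t1:  (A=11, B=1, C=4, D=0) → (A=14, B=1, C=4, D=0)

(A=14, B=1, C=4, D=0)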